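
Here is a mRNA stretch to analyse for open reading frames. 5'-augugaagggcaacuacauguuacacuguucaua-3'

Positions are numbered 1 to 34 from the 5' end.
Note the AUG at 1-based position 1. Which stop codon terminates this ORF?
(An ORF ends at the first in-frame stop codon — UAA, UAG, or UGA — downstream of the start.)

UGA

Codons from position 1: AUG (1–3), UGA (4–6).
The first in-frame stop codon is UGA.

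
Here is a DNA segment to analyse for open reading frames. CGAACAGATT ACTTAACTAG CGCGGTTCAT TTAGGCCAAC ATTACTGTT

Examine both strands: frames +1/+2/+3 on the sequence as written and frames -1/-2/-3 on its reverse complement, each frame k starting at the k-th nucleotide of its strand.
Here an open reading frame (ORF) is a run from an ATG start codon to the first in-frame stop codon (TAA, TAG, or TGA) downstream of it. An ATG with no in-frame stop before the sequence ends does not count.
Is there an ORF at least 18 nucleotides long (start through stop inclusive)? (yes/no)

yes

Reverse complement (5'→3'): AACAGTAATGTTGGCCTAAATGAACCGCGCTAGTTAAGTAATCTGTTCG
Frame +1: CGA ACA GAT TAC TTA ACT AGC GCG GTT CAT TTA GGC CAA CAT TAC TGT — no ATG→stop ORF.
Frame +2: GAA CAG ATT ACT TAA CTA GCG CGG TTC ATT TAG GCC AAC ATT ACT GTT — no ATG→stop ORF.
Frame +3: AAC AGA TTA CTT AAC TAG CGC GGT TCA TTT AGG CCA ACA TTA CTG — no ATG→stop ORF.
Frame -1: AAC AGT AAT GTT GGC CTA AAT GAA CCG CGC TAG TTA AGT AAT CTG TTC — no ATG→stop ORF.
Frame -2: ACA GTA ATG TTG GCC TAA ATG AAC CGC GCT AGT TAA GTA ATC TGT TCG — ATG at 8, stop TAA at 17 → 12 nt; ATG at 20, stop TAA at 35 → 18 nt.
Frame -3: CAG TAA TGT TGG CCT AAA TGA ACC GCG CTA GTT AAG TAA TCT GTT — no ATG→stop ORF.
Frame -2 has an ORF of 18 nucleotides (positions 20–37) ≥ 18, so yes.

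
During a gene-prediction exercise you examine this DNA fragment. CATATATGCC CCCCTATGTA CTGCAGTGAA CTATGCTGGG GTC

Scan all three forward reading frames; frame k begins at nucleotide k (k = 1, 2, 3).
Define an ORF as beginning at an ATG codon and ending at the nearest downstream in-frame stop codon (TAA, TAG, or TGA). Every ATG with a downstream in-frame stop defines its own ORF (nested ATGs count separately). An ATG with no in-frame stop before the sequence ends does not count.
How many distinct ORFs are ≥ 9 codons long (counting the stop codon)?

Frame 1: CAT ATA TGC CCC CCT ATG TAC TGC AGT GAA CTA TGC TGG GGT — no ATG→stop ORF.
Frame 2: ATA TAT GCC CCC CTA TGT ACT GCA GTG AAC TAT GCT GGG GTC — no ATG→stop ORF.
Frame 3: TAT ATG CCC CCC TAT GTA CTG CAG TGA ACT ATG CTG GGG — ATG at 6, stop TGA at 27 → 24 nt.
No ORF reaches 9 codons. Count = 0.

0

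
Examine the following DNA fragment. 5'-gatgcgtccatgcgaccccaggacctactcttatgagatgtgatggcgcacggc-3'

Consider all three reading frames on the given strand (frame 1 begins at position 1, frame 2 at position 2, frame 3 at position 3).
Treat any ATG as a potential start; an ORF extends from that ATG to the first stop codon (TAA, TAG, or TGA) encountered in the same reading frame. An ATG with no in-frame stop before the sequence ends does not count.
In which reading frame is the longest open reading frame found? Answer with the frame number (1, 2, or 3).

Frame 1: GAT GCG TCC ATG CGA CCC CAG GAC CTA CTC TTA TGA GAT GTG ATG GCG CAC GGC — ATG at 10, stop TGA at 34 → 27 nt.
Frame 2: ATG CGT CCA TGC GAC CCC AGG ACC TAC TCT TAT GAG ATG TGA TGG CGC ACG — ATG at 2, stop TGA at 41 → 42 nt; ATG at 38, stop TGA at 41 → 6 nt.
Frame 3: TGC GTC CAT GCG ACC CCA GGA CCT ACT CTT ATG AGA TGT GAT GGC GCA CGG — no ATG→stop ORF.
Longest ORF is 42 nt in frame 2 (positions 2–43).

2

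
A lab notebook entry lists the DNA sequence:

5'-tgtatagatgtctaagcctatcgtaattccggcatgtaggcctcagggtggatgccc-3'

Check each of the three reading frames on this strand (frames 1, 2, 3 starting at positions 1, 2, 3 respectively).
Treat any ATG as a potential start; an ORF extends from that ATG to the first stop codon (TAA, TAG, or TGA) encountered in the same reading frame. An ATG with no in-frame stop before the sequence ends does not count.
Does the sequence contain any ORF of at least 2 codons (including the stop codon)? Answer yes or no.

Frame 1: TGT ATA GAT GTC TAA GCC TAT CGT AAT TCC GGC ATG TAG GCC TCA GGG TGG ATG CCC — ATG at 34, stop TAG at 37 → 6 nt.
Frame 2: GTA TAG ATG TCT AAG CCT ATC GTA ATT CCG GCA TGT AGG CCT CAG GGT GGA TGC — no ATG→stop ORF.
Frame 3: TAT AGA TGT CTA AGC CTA TCG TAA TTC CGG CAT GTA GGC CTC AGG GTG GAT GCC — no ATG→stop ORF.
Frame 1 has an ORF of 2 codons (positions 34–39) ≥ 2, so yes.

yes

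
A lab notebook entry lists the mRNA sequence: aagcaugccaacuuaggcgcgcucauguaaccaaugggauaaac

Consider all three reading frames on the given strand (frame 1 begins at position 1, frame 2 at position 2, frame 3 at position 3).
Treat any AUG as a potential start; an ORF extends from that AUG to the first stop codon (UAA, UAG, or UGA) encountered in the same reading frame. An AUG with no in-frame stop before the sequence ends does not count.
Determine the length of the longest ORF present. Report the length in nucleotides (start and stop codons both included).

12

Frame 1: AAG CAU GCC AAC UUA GGC GCG CUC AUG UAA CCA AUG GGA UAA — AUG at 25, stop UAA at 28 → 6 nt; AUG at 34, stop UAA at 40 → 9 nt.
Frame 2: AGC AUG CCA ACU UAG GCG CGC UCA UGU AAC CAA UGG GAU AAA — AUG at 5, stop UAG at 14 → 12 nt.
Frame 3: GCA UGC CAA CUU AGG CGC GCU CAU GUA ACC AAU GGG AUA AAC — no AUG→stop ORF.
Longest: frame 2, positions 5–16, 12 nt = 4 codons = 3 aa. → 12 nucleotides.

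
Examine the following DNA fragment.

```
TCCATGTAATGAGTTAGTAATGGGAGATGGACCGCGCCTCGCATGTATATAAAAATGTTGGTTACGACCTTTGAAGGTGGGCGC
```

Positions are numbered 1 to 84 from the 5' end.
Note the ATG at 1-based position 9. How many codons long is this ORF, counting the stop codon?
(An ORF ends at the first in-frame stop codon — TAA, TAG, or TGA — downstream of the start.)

Codons from position 9: ATG (9–11), AGT (12–14), TAG (15–17).
TAG is the first in-frame stop; that's 3 codons including the stop.

3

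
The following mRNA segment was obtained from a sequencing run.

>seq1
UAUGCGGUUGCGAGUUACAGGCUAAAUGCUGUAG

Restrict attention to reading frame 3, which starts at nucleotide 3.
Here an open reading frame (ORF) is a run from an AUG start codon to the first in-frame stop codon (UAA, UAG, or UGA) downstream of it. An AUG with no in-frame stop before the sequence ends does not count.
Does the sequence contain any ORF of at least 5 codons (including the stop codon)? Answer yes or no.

no

Frame 3: UGC GGU UGC GAG UUA CAG GCU AAA UGC UGU — no AUG→stop ORF.
Largest ORF found is 0 codons < 5, so no.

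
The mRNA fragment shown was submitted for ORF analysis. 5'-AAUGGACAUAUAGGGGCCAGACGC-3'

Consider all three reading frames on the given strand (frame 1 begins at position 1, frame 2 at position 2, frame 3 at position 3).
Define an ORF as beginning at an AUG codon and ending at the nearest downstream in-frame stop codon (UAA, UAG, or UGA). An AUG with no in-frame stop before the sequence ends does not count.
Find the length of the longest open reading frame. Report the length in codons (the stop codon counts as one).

Frame 1: AAU GGA CAU AUA GGG GCC AGA CGC — no AUG→stop ORF.
Frame 2: AUG GAC AUA UAG GGG CCA GAC — AUG at 2, stop UAG at 11 → 12 nt.
Frame 3: UGG ACA UAU AGG GGC CAG ACG — no AUG→stop ORF.
Longest: frame 2, positions 2–13, 12 nt = 4 codons = 3 aa. → 4 codons.

4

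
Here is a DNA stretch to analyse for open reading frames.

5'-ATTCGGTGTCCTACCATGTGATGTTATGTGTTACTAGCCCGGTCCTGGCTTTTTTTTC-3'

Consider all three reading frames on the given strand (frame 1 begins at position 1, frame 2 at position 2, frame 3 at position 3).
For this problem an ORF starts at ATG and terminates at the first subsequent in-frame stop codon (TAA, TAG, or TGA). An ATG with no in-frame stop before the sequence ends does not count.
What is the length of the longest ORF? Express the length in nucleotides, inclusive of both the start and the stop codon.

Frame 1: ATT CGG TGT CCT ACC ATG TGA TGT TAT GTG TTA CTA GCC CGG TCC TGG CTT TTT TTT — ATG at 16, stop TGA at 19 → 6 nt.
Frame 2: TTC GGT GTC CTA CCA TGT GAT GTT ATG TGT TAC TAG CCC GGT CCT GGC TTT TTT TTC — ATG at 26, stop TAG at 35 → 12 nt.
Frame 3: TCG GTG TCC TAC CAT GTG ATG TTA TGT GTT ACT AGC CCG GTC CTG GCT TTT TTT — no ATG→stop ORF.
Longest: frame 2, positions 26–37, 12 nt = 4 codons = 3 aa. → 12 nucleotides.

12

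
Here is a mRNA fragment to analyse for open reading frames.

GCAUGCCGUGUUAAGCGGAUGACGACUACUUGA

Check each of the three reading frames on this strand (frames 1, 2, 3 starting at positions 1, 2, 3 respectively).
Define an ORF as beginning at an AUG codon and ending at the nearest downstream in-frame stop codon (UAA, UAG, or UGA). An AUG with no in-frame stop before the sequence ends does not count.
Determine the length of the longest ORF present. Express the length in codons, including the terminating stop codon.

Frame 1: GCA UGC CGU GUU AAG CGG AUG ACG ACU ACU UGA — AUG at 19, stop UGA at 31 → 15 nt.
Frame 2: CAU GCC GUG UUA AGC GGA UGA CGA CUA CUU — no AUG→stop ORF.
Frame 3: AUG CCG UGU UAA GCG GAU GAC GAC UAC UUG — AUG at 3, stop UAA at 12 → 12 nt.
Longest: frame 1, positions 19–33, 15 nt = 5 codons = 4 aa. → 5 codons.

5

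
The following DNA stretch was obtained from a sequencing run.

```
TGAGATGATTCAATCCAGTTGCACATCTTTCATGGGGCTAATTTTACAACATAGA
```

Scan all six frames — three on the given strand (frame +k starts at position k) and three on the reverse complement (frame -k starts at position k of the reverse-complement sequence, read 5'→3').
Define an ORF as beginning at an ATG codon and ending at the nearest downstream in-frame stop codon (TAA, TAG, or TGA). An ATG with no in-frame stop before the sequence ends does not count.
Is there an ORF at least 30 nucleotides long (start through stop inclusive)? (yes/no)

Reverse complement (5'→3'): TCTATGTTGTAAAATTAGCCCCATGAAAGATGTGCAACTGGATTGAATCATCTCA
Frame +1: TGA GAT GAT TCA ATC CAG TTG CAC ATC TTT CAT GGG GCT AAT TTT ACA ACA TAG — no ATG→stop ORF.
Frame +2: GAG ATG ATT CAA TCC AGT TGC ACA TCT TTC ATG GGG CTA ATT TTA CAA CAT AGA — no ATG→stop ORF.
Frame +3: AGA TGA TTC AAT CCA GTT GCA CAT CTT TCA TGG GGC TAA TTT TAC AAC ATA — no ATG→stop ORF.
Frame -1: TCT ATG TTG TAA AAT TAG CCC CAT GAA AGA TGT GCA ACT GGA TTG AAT CAT CTC — ATG at 4, stop TAA at 10 → 9 nt.
Frame -2: CTA TGT TGT AAA ATT AGC CCC ATG AAA GAT GTG CAA CTG GAT TGA ATC ATC TCA — ATG at 23, stop TGA at 44 → 24 nt.
Frame -3: TAT GTT GTA AAA TTA GCC CCA TGA AAG ATG TGC AAC TGG ATT GAA TCA TCT — no ATG→stop ORF.
Largest ORF found is 24 nucleotides < 30, so no.

no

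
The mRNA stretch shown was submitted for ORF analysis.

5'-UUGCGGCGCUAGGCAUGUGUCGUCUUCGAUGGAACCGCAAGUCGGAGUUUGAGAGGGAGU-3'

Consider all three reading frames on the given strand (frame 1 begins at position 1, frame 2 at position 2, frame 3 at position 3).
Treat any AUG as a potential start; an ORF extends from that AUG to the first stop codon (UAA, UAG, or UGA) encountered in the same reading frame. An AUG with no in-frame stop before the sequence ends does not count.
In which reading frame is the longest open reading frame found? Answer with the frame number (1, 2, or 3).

2

Frame 1: UUG CGG CGC UAG GCA UGU GUC GUC UUC GAU GGA ACC GCA AGU CGG AGU UUG AGA GGG AGU — no AUG→stop ORF.
Frame 2: UGC GGC GCU AGG CAU GUG UCG UCU UCG AUG GAA CCG CAA GUC GGA GUU UGA GAG GGA — AUG at 29, stop UGA at 50 → 24 nt.
Frame 3: GCG GCG CUA GGC AUG UGU CGU CUU CGA UGG AAC CGC AAG UCG GAG UUU GAG AGG GAG — no AUG→stop ORF.
Longest ORF is 24 nt in frame 2 (positions 29–52).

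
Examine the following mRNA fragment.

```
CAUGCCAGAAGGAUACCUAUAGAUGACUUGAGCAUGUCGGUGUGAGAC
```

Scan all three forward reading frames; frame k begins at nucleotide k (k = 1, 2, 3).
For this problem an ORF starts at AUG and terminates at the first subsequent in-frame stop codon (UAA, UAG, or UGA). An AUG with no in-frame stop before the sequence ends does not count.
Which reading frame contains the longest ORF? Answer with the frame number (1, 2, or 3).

2

Frame 1: CAU GCC AGA AGG AUA CCU AUA GAU GAC UUG AGC AUG UCG GUG UGA GAC — AUG at 34, stop UGA at 43 → 12 nt.
Frame 2: AUG CCA GAA GGA UAC CUA UAG AUG ACU UGA GCA UGU CGG UGU GAG — AUG at 2, stop UAG at 20 → 21 nt; AUG at 23, stop UGA at 29 → 9 nt.
Frame 3: UGC CAG AAG GAU ACC UAU AGA UGA CUU GAG CAU GUC GGU GUG AGA — no AUG→stop ORF.
Longest ORF is 21 nt in frame 2 (positions 2–22).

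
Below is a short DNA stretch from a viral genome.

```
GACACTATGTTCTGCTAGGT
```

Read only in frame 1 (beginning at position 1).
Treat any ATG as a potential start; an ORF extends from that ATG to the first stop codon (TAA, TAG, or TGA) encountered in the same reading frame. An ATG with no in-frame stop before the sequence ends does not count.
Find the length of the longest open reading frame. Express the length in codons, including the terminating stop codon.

Frame 1: GAC ACT ATG TTC TGC TAG — ATG at 7, stop TAG at 16 → 12 nt.
Longest: frame 1, positions 7–18, 12 nt = 4 codons = 3 aa. → 4 codons.

4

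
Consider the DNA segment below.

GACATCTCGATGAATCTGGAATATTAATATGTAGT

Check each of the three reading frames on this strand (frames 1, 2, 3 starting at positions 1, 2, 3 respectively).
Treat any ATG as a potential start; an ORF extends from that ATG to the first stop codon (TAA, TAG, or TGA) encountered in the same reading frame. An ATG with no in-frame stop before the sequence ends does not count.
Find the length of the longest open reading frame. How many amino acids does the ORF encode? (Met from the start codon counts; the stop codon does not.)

Frame 1: GAC ATC TCG ATG AAT CTG GAA TAT TAA TAT GTA — ATG at 10, stop TAA at 25 → 18 nt.
Frame 2: ACA TCT CGA TGA ATC TGG AAT ATT AAT ATG TAG — ATG at 29, stop TAG at 32 → 6 nt.
Frame 3: CAT CTC GAT GAA TCT GGA ATA TTA ATA TGT AGT — no ATG→stop ORF.
Longest: frame 1, positions 10–27, 18 nt = 6 codons = 5 aa. → 5 amino acids.

5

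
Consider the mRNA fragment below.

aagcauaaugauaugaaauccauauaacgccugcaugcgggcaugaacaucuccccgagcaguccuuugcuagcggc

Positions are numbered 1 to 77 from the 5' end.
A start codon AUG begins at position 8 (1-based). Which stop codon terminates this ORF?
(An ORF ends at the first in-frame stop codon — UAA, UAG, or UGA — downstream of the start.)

Codons from position 8: AUG (8–10), AUA (11–13), UGA (14–16).
The first in-frame stop codon is UGA.

UGA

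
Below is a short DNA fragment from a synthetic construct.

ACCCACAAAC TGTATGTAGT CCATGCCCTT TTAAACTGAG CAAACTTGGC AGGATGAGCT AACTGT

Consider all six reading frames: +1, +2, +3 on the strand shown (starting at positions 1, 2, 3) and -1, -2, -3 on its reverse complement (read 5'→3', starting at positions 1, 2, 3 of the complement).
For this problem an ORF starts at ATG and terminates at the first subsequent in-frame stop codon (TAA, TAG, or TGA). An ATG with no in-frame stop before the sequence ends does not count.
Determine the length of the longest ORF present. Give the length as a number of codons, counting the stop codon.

Reverse complement (5'→3'): ACAGTTAGCTCATCCTGCCAAGTTTGCTCAGTTTAAAAGGGCATGGACTACATACAGTTTGTGGGT
Frame +1: ACC CAC AAA CTG TAT GTA GTC CAT GCC CTT TTA AAC TGA GCA AAC TTG GCA GGA TGA GCT AAC TGT — no ATG→stop ORF.
Frame +2: CCC ACA AAC TGT ATG TAG TCC ATG CCC TTT TAA ACT GAG CAA ACT TGG CAG GAT GAG CTA ACT — ATG at 14, stop TAG at 17 → 6 nt; ATG at 23, stop TAA at 32 → 12 nt.
Frame +3: CCA CAA ACT GTA TGT AGT CCA TGC CCT TTT AAA CTG AGC AAA CTT GGC AGG ATG AGC TAA CTG — ATG at 54, stop TAA at 60 → 9 nt.
Frame -1: ACA GTT AGC TCA TCC TGC CAA GTT TGC TCA GTT TAA AAG GGC ATG GAC TAC ATA CAG TTT GTG GGT — no ATG→stop ORF.
Frame -2: CAG TTA GCT CAT CCT GCC AAG TTT GCT CAG TTT AAA AGG GCA TGG ACT ACA TAC AGT TTG TGG — no ATG→stop ORF.
Frame -3: AGT TAG CTC ATC CTG CCA AGT TTG CTC AGT TTA AAA GGG CAT GGA CTA CAT ACA GTT TGT GGG — no ATG→stop ORF.
Longest: frame +2, positions 23–34, 12 nt = 4 codons = 3 aa. → 4 codons.

4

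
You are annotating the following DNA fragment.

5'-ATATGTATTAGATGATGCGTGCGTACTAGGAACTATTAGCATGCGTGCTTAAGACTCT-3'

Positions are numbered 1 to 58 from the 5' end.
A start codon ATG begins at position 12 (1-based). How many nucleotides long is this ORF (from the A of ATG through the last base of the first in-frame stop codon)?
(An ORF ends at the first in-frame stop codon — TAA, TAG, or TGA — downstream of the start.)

18

Codons from position 12: ATG (12–14), ATG (15–17), CGT (18–20), GCG (21–23), TAC (24–26), TAG (27–29).
TAG is the first in-frame stop; ORF spans 12–29, 18 nucleotides.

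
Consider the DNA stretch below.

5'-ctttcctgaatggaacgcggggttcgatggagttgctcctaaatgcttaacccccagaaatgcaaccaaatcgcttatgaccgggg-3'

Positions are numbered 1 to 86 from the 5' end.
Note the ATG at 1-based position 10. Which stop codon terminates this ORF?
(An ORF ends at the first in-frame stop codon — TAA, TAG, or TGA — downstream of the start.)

Codons from position 10: ATG (10–12), GAA (13–15), CGC (16–18), GGG (19–21), GTT (22–24), CGA (25–27), TGG (28–30), AGT (31–33), TGC (34–36), TCC (37–39), TAA (40–42).
The first in-frame stop codon is TAA.

TAA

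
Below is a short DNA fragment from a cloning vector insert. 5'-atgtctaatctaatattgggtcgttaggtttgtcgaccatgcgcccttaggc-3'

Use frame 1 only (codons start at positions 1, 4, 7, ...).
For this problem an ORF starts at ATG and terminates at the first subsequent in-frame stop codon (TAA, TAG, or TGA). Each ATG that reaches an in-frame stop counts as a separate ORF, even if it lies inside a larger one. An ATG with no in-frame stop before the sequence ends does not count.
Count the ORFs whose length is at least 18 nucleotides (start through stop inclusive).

Frame 1: ATG TCT AAT CTA ATA TTG GGT CGT TAG GTT TGT CGA CCA TGC GCC CTT AGG — ATG at 1, stop TAG at 25 → 27 nt.
ORFs ≥ 18 nucleotides: frame 1 1–27 (27 nucleotides). Count = 1.

1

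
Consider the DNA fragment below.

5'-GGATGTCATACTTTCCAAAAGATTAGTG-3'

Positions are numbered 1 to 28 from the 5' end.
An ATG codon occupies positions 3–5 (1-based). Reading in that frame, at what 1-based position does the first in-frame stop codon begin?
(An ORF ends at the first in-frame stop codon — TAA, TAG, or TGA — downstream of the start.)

24

Codons from position 3: ATG (3–5), TCA (6–8), TAC (9–11), TTT (12–14), CCA (15–17), AAA (18–20), GAT (21–23), TAG (24–26).
TAG is a stop codon; it begins at position 24.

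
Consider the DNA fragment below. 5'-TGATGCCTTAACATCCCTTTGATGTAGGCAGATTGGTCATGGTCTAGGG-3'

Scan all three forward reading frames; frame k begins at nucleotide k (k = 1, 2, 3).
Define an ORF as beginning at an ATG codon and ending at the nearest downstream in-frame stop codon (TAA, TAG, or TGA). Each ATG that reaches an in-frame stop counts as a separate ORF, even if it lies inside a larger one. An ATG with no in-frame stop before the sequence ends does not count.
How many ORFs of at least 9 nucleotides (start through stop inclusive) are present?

Frame 1: TGA TGC CTT AAC ATC CCT TTG ATG TAG GCA GAT TGG TCA TGG TCT AGG — ATG at 22, stop TAG at 25 → 6 nt.
Frame 2: GAT GCC TTA ACA TCC CTT TGA TGT AGG CAG ATT GGT CAT GGT CTA GGG — no ATG→stop ORF.
Frame 3: ATG CCT TAA CAT CCC TTT GAT GTA GGC AGA TTG GTC ATG GTC TAG — ATG at 3, stop TAA at 9 → 9 nt; ATG at 39, stop TAG at 45 → 9 nt.
ORFs ≥ 9 nucleotides: frame 3 3–11 (9 nucleotides), frame 3 39–47 (9 nucleotides). Count = 2.

2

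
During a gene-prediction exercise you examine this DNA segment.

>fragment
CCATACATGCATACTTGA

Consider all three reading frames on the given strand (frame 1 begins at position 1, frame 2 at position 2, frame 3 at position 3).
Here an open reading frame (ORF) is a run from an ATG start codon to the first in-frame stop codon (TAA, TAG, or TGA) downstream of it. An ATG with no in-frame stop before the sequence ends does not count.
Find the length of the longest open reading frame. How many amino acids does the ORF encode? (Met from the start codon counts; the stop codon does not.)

3

Frame 1: CCA TAC ATG CAT ACT TGA — ATG at 7, stop TGA at 16 → 12 nt.
Frame 2: CAT ACA TGC ATA CTT — no ATG→stop ORF.
Frame 3: ATA CAT GCA TAC TTG — no ATG→stop ORF.
Longest: frame 1, positions 7–18, 12 nt = 4 codons = 3 aa. → 3 amino acids.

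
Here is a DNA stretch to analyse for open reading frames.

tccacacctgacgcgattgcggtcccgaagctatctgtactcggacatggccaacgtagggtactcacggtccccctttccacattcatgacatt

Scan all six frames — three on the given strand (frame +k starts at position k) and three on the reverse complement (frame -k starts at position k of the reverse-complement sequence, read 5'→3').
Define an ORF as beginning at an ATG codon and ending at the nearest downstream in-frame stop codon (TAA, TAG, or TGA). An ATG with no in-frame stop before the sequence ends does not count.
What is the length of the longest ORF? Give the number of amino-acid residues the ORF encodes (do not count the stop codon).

14

Reverse complement (5'→3'): AATGTCATGAATGTGGAAAGGGGGACCGTGAGTACCCTACGTTGGCCATGTCCGAGTACAGATAGCTTCGGGACCGCAATCGCGTCAGGTGTGGA
Frame +1: TCC ACA CCT GAC GCG ATT GCG GTC CCG AAG CTA TCT GTA CTC GGA CAT GGC CAA CGT AGG GTA CTC ACG GTC CCC CTT TCC ACA TTC ATG ACA — no ATG→stop ORF.
Frame +2: CCA CAC CTG ACG CGA TTG CGG TCC CGA AGC TAT CTG TAC TCG GAC ATG GCC AAC GTA GGG TAC TCA CGG TCC CCC TTT CCA CAT TCA TGA CAT — ATG at 47, stop TGA at 89 → 45 nt.
Frame +3: CAC ACC TGA CGC GAT TGC GGT CCC GAA GCT ATC TGT ACT CGG ACA TGG CCA ACG TAG GGT ACT CAC GGT CCC CCT TTC CAC ATT CAT GAC ATT — no ATG→stop ORF.
Frame -1: AAT GTC ATG AAT GTG GAA AGG GGG ACC GTG AGT ACC CTA CGT TGG CCA TGT CCG AGT ACA GAT AGC TTC GGG ACC GCA ATC GCG TCA GGT GTG — no ATG→stop ORF.
Frame -2: ATG TCA TGA ATG TGG AAA GGG GGA CCG TGA GTA CCC TAC GTT GGC CAT GTC CGA GTA CAG ATA GCT TCG GGA CCG CAA TCG CGT CAG GTG TGG — ATG at 2, stop TGA at 8 → 9 nt; ATG at 11, stop TGA at 29 → 21 nt.
Frame -3: TGT CAT GAA TGT GGA AAG GGG GAC CGT GAG TAC CCT ACG TTG GCC ATG TCC GAG TAC AGA TAG CTT CGG GAC CGC AAT CGC GTC AGG TGT GGA — ATG at 48, stop TAG at 63 → 18 nt.
Longest: frame +2, positions 47–91, 45 nt = 15 codons = 14 aa. → 14 amino acids.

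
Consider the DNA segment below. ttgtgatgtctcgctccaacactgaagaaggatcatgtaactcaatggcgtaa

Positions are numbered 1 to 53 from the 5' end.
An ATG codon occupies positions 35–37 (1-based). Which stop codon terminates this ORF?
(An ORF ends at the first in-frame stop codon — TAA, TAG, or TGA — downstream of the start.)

Codons from position 35: ATG (35–37), TAA (38–40).
The first in-frame stop codon is TAA.

TAA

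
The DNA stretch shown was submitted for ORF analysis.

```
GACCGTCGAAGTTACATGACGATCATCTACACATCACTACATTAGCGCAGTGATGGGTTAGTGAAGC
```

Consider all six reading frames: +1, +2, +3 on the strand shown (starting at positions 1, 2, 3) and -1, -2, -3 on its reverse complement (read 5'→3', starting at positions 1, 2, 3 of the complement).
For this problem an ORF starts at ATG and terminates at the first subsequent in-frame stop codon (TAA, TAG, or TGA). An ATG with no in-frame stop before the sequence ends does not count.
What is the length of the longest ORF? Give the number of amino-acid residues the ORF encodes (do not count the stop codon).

Reverse complement (5'→3'): GCTTCACTAACCCATCACTGCGCTAATGTAGTGATGTGTAGATGATCGTCATGTAACTTCGACGGTC
Frame +1: GAC CGT CGA AGT TAC ATG ACG ATC ATC TAC ACA TCA CTA CAT TAG CGC AGT GAT GGG TTA GTG AAG — ATG at 16, stop TAG at 43 → 30 nt.
Frame +2: ACC GTC GAA GTT ACA TGA CGA TCA TCT ACA CAT CAC TAC ATT AGC GCA GTG ATG GGT TAG TGA AGC — ATG at 53, stop TAG at 59 → 9 nt.
Frame +3: CCG TCG AAG TTA CAT GAC GAT CAT CTA CAC ATC ACT ACA TTA GCG CAG TGA TGG GTT AGT GAA — no ATG→stop ORF.
Frame -1: GCT TCA CTA ACC CAT CAC TGC GCT AAT GTA GTG ATG TGT AGA TGA TCG TCA TGT AAC TTC GAC GGT — ATG at 34, stop TGA at 43 → 12 nt.
Frame -2: CTT CAC TAA CCC ATC ACT GCG CTA ATG TAG TGA TGT GTA GAT GAT CGT CAT GTA ACT TCG ACG GTC — ATG at 26, stop TAG at 29 → 6 nt.
Frame -3: TTC ACT AAC CCA TCA CTG CGC TAA TGT AGT GAT GTG TAG ATG ATC GTC ATG TAA CTT CGA CGG — ATG at 42, stop TAA at 54 → 15 nt; ATG at 51, stop TAA at 54 → 6 nt.
Longest: frame +1, positions 16–45, 30 nt = 10 codons = 9 aa. → 9 amino acids.

9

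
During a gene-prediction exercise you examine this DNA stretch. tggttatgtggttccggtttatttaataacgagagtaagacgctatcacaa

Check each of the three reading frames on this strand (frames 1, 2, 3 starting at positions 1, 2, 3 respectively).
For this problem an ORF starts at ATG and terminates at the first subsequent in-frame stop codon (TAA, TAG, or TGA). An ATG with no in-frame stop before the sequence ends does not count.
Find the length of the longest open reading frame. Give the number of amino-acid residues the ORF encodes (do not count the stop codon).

6

Frame 1: TGG TTA TGT GGT TCC GGT TTA TTT AAT AAC GAG AGT AAG ACG CTA TCA CAA — no ATG→stop ORF.
Frame 2: GGT TAT GTG GTT CCG GTT TAT TTA ATA ACG AGA GTA AGA CGC TAT CAC — no ATG→stop ORF.
Frame 3: GTT ATG TGG TTC CGG TTT ATT TAA TAA CGA GAG TAA GAC GCT ATC ACA — ATG at 6, stop TAA at 24 → 21 nt.
Longest: frame 3, positions 6–26, 21 nt = 7 codons = 6 aa. → 6 amino acids.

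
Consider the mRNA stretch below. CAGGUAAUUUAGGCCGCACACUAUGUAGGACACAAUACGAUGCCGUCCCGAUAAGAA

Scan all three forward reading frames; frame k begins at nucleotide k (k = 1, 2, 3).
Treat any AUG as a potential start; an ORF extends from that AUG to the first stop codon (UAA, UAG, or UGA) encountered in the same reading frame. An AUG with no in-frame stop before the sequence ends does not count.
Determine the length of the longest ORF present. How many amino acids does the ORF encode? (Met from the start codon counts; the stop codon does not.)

4

Frame 1: CAG GUA AUU UAG GCC GCA CAC UAU GUA GGA CAC AAU ACG AUG CCG UCC CGA UAA GAA — AUG at 40, stop UAA at 52 → 15 nt.
Frame 2: AGG UAA UUU AGG CCG CAC ACU AUG UAG GAC ACA AUA CGA UGC CGU CCC GAU AAG — AUG at 23, stop UAG at 26 → 6 nt.
Frame 3: GGU AAU UUA GGC CGC ACA CUA UGU AGG ACA CAA UAC GAU GCC GUC CCG AUA AGA — no AUG→stop ORF.
Longest: frame 1, positions 40–54, 15 nt = 5 codons = 4 aa. → 4 amino acids.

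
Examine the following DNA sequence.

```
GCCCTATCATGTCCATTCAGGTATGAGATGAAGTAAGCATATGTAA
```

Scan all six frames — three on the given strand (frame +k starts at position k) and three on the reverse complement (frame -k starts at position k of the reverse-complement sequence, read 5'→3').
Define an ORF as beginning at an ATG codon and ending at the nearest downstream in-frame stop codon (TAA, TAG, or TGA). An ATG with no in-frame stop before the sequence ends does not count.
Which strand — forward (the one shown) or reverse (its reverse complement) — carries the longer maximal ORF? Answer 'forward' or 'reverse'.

reverse

Reverse complement (5'→3'): TTACATATGCTTACTTCATCTCATACCTGAATGGACATGATAGGGC
Frame +1: GCC CTA TCA TGT CCA TTC AGG TAT GAG ATG AAG TAA GCA TAT GTA — ATG at 28, stop TAA at 34 → 9 nt.
Frame +2: CCC TAT CAT GTC CAT TCA GGT ATG AGA TGA AGT AAG CAT ATG TAA — ATG at 23, stop TGA at 29 → 9 nt; ATG at 41, stop TAA at 44 → 6 nt.
Frame +3: CCT ATC ATG TCC ATT CAG GTA TGA GAT GAA GTA AGC ATA TGT — ATG at 9, stop TGA at 24 → 18 nt.
Frame -1: TTA CAT ATG CTT ACT TCA TCT CAT ACC TGA ATG GAC ATG ATA GGG — ATG at 7, stop TGA at 28 → 24 nt.
Frame -2: TAC ATA TGC TTA CTT CAT CTC ATA CCT GAA TGG ACA TGA TAG GGC — no ATG→stop ORF.
Frame -3: ACA TAT GCT TAC TTC ATC TCA TAC CTG AAT GGA CAT GAT AGG — no ATG→stop ORF.
Forward-strand max 18 nt; reverse-strand max 24 nt. The reverse strand has the longer ORF.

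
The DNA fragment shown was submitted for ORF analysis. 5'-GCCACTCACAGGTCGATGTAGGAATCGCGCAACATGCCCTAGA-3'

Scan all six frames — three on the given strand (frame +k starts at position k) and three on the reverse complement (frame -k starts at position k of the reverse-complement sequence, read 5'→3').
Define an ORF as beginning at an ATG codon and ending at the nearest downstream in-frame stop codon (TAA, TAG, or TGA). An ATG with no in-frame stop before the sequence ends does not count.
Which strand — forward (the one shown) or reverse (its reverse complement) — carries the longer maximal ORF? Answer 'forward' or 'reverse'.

reverse

Reverse complement (5'→3'): TCTAGGGCATGTTGCGCGATTCCTACATCGACCTGTGAGTGGC
Frame +1: GCC ACT CAC AGG TCG ATG TAG GAA TCG CGC AAC ATG CCC TAG — ATG at 16, stop TAG at 19 → 6 nt; ATG at 34, stop TAG at 40 → 9 nt.
Frame +2: CCA CTC ACA GGT CGA TGT AGG AAT CGC GCA ACA TGC CCT AGA — no ATG→stop ORF.
Frame +3: CAC TCA CAG GTC GAT GTA GGA ATC GCG CAA CAT GCC CTA — no ATG→stop ORF.
Frame -1: TCT AGG GCA TGT TGC GCG ATT CCT ACA TCG ACC TGT GAG TGG — no ATG→stop ORF.
Frame -2: CTA GGG CAT GTT GCG CGA TTC CTA CAT CGA CCT GTG AGT GGC — no ATG→stop ORF.
Frame -3: TAG GGC ATG TTG CGC GAT TCC TAC ATC GAC CTG TGA GTG — ATG at 9, stop TGA at 36 → 30 nt.
Forward-strand max 9 nt; reverse-strand max 30 nt. The reverse strand has the longer ORF.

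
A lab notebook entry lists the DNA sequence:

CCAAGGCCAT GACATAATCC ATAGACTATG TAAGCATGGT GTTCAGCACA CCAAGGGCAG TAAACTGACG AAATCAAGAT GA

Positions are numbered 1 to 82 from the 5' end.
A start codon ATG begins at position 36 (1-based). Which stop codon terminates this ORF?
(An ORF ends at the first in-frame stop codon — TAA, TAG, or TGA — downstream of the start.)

Codons from position 36: ATG (36–38), GTG (39–41), TTC (42–44), AGC (45–47), ACA (48–50), CCA (51–53), AGG (54–56), GCA (57–59), GTA (60–62), AAC (63–65), TGA (66–68).
The first in-frame stop codon is TGA.

TGA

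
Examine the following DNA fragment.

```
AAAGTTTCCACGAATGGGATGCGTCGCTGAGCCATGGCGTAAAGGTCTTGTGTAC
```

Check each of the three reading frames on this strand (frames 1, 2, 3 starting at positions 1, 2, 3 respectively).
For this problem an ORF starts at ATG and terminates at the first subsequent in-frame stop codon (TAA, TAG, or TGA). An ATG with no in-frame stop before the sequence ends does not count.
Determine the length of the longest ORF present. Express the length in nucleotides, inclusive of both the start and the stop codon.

12

Frame 1: AAA GTT TCC ACG AAT GGG ATG CGT CGC TGA GCC ATG GCG TAA AGG TCT TGT GTA — ATG at 19, stop TGA at 28 → 12 nt; ATG at 34, stop TAA at 40 → 9 nt.
Frame 2: AAG TTT CCA CGA ATG GGA TGC GTC GCT GAG CCA TGG CGT AAA GGT CTT GTG TAC — no ATG→stop ORF.
Frame 3: AGT TTC CAC GAA TGG GAT GCG TCG CTG AGC CAT GGC GTA AAG GTC TTG TGT — no ATG→stop ORF.
Longest: frame 1, positions 19–30, 12 nt = 4 codons = 3 aa. → 12 nucleotides.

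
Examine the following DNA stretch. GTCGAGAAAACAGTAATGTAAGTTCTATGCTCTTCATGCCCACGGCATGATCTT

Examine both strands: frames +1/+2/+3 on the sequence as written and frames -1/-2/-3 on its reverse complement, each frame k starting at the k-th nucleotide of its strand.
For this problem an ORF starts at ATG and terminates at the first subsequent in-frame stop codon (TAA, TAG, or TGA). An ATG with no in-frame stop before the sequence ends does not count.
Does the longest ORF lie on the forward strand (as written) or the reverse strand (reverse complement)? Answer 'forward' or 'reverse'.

Reverse complement (5'→3'): AAGATCATGCCGTGGGCATGAAGAGCATAGAACTTACATTACTGTTTTCTCGAC
Frame +1: GTC GAG AAA ACA GTA ATG TAA GTT CTA TGC TCT TCA TGC CCA CGG CAT GAT CTT — ATG at 16, stop TAA at 19 → 6 nt.
Frame +2: TCG AGA AAA CAG TAA TGT AAG TTC TAT GCT CTT CAT GCC CAC GGC ATG ATC — no ATG→stop ORF.
Frame +3: CGA GAA AAC AGT AAT GTA AGT TCT ATG CTC TTC ATG CCC ACG GCA TGA TCT — ATG at 27, stop TGA at 48 → 24 nt; ATG at 36, stop TGA at 48 → 15 nt.
Frame -1: AAG ATC ATG CCG TGG GCA TGA AGA GCA TAG AAC TTA CAT TAC TGT TTT CTC GAC — ATG at 7, stop TGA at 19 → 15 nt.
Frame -2: AGA TCA TGC CGT GGG CAT GAA GAG CAT AGA ACT TAC ATT ACT GTT TTC TCG — no ATG→stop ORF.
Frame -3: GAT CAT GCC GTG GGC ATG AAG AGC ATA GAA CTT ACA TTA CTG TTT TCT CGA — no ATG→stop ORF.
Forward-strand max 24 nt; reverse-strand max 15 nt. The forward strand has the longer ORF.

forward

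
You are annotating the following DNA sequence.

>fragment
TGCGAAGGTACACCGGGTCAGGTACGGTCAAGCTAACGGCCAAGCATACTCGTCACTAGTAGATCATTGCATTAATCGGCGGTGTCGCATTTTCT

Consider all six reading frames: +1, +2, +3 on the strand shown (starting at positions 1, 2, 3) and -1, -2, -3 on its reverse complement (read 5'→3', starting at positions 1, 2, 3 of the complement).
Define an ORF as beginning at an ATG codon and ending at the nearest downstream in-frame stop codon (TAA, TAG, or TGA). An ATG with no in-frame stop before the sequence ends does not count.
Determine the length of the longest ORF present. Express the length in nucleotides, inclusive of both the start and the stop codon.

Reverse complement (5'→3'): AGAAAATGCGACACCGCCGATTAATGCAATGATCTACTAGTGACGAGTATGCTTGGCCGTTAGCTTGACCGTACCTGACCCGGTGTACCTTCGCA
Frame +1: TGC GAA GGT ACA CCG GGT CAG GTA CGG TCA AGC TAA CGG CCA AGC ATA CTC GTC ACT AGT AGA TCA TTG CAT TAA TCG GCG GTG TCG CAT TTT — no ATG→stop ORF.
Frame +2: GCG AAG GTA CAC CGG GTC AGG TAC GGT CAA GCT AAC GGC CAA GCA TAC TCG TCA CTA GTA GAT CAT TGC ATT AAT CGG CGG TGT CGC ATT TTC — no ATG→stop ORF.
Frame +3: CGA AGG TAC ACC GGG TCA GGT ACG GTC AAG CTA ACG GCC AAG CAT ACT CGT CAC TAG TAG ATC ATT GCA TTA ATC GGC GGT GTC GCA TTT TCT — no ATG→stop ORF.
Frame -1: AGA AAA TGC GAC ACC GCC GAT TAA TGC AAT GAT CTA CTA GTG ACG AGT ATG CTT GGC CGT TAG CTT GAC CGT ACC TGA CCC GGT GTA CCT TCG — ATG at 49, stop TAG at 61 → 15 nt.
Frame -2: GAA AAT GCG ACA CCG CCG ATT AAT GCA ATG ATC TAC TAG TGA CGA GTA TGC TTG GCC GTT AGC TTG ACC GTA CCT GAC CCG GTG TAC CTT CGC — ATG at 29, stop TAG at 38 → 12 nt.
Frame -3: AAA ATG CGA CAC CGC CGA TTA ATG CAA TGA TCT ACT AGT GAC GAG TAT GCT TGG CCG TTA GCT TGA CCG TAC CTG ACC CGG TGT ACC TTC GCA — ATG at 6, stop TGA at 30 → 27 nt; ATG at 24, stop TGA at 30 → 9 nt.
Longest: frame -3, positions 6–32, 27 nt = 9 codons = 8 aa. → 27 nucleotides.

27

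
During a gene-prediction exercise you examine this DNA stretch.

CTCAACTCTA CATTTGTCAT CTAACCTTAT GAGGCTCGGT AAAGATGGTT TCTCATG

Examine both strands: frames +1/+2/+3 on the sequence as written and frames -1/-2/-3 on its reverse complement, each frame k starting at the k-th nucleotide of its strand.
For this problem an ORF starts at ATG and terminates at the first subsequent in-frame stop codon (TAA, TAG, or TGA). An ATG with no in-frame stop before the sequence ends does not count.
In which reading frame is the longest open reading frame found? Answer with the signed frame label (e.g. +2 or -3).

-2

Reverse complement (5'→3'): CATGAGAAACCATCTTTACCGAGCCTCATAAGGTTAGATGACAAATGTAGAGTTGAG
Frame +1: CTC AAC TCT ACA TTT GTC ATC TAA CCT TAT GAG GCT CGG TAA AGA TGG TTT CTC ATG — no ATG→stop ORF.
Frame +2: TCA ACT CTA CAT TTG TCA TCT AAC CTT ATG AGG CTC GGT AAA GAT GGT TTC TCA — no ATG→stop ORF.
Frame +3: CAA CTC TAC ATT TGT CAT CTA ACC TTA TGA GGC TCG GTA AAG ATG GTT TCT CAT — no ATG→stop ORF.
Frame -1: CAT GAG AAA CCA TCT TTA CCG AGC CTC ATA AGG TTA GAT GAC AAA TGT AGA GTT GAG — no ATG→stop ORF.
Frame -2: ATG AGA AAC CAT CTT TAC CGA GCC TCA TAA GGT TAG ATG ACA AAT GTA GAG TTG — ATG at 2, stop TAA at 29 → 30 nt.
Frame -3: TGA GAA ACC ATC TTT ACC GAG CCT CAT AAG GTT AGA TGA CAA ATG TAG AGT TGA — ATG at 45, stop TAG at 48 → 6 nt.
Longest ORF is 30 nt in frame -2 (positions 2–31).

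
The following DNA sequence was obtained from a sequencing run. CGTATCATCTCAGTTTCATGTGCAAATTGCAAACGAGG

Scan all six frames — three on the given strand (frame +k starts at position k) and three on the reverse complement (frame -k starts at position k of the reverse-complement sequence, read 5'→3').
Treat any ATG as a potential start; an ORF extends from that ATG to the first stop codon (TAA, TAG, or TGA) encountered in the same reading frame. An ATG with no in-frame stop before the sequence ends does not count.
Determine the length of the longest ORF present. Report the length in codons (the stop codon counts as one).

5

Reverse complement (5'→3'): CCTCGTTTGCAATTTGCACATGAAACTGAGATGATACG
Frame +1: CGT ATC ATC TCA GTT TCA TGT GCA AAT TGC AAA CGA — no ATG→stop ORF.
Frame +2: GTA TCA TCT CAG TTT CAT GTG CAA ATT GCA AAC GAG — no ATG→stop ORF.
Frame +3: TAT CAT CTC AGT TTC ATG TGC AAA TTG CAA ACG AGG — no ATG→stop ORF.
Frame -1: CCT CGT TTG CAA TTT GCA CAT GAA ACT GAG ATG ATA — no ATG→stop ORF.
Frame -2: CTC GTT TGC AAT TTG CAC ATG AAA CTG AGA TGA TAC — ATG at 20, stop TGA at 32 → 15 nt.
Frame -3: TCG TTT GCA ATT TGC ACA TGA AAC TGA GAT GAT ACG — no ATG→stop ORF.
Longest: frame -2, positions 20–34, 15 nt = 5 codons = 4 aa. → 5 codons.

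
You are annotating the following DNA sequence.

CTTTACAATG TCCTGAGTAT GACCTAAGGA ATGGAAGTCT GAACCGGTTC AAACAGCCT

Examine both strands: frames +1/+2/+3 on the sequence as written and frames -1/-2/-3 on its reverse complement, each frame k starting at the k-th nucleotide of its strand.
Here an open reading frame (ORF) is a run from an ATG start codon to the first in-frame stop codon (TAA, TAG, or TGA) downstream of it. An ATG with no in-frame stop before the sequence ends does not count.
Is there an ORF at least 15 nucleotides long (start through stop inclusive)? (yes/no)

Reverse complement (5'→3'): AGGCTGTTTGAACCGGTTCAGACTTCCATTCCTTAGGTCATACTCAGGACATTGTAAAG
Frame +1: CTT TAC AAT GTC CTG AGT ATG ACC TAA GGA ATG GAA GTC TGA ACC GGT TCA AAC AGC — ATG at 19, stop TAA at 25 → 9 nt; ATG at 31, stop TGA at 40 → 12 nt.
Frame +2: TTT ACA ATG TCC TGA GTA TGA CCT AAG GAA TGG AAG TCT GAA CCG GTT CAA ACA GCC — ATG at 8, stop TGA at 14 → 9 nt.
Frame +3: TTA CAA TGT CCT GAG TAT GAC CTA AGG AAT GGA AGT CTG AAC CGG TTC AAA CAG CCT — no ATG→stop ORF.
Frame -1: AGG CTG TTT GAA CCG GTT CAG ACT TCC ATT CCT TAG GTC ATA CTC AGG ACA TTG TAA — no ATG→stop ORF.
Frame -2: GGC TGT TTG AAC CGG TTC AGA CTT CCA TTC CTT AGG TCA TAC TCA GGA CAT TGT AAA — no ATG→stop ORF.
Frame -3: GCT GTT TGA ACC GGT TCA GAC TTC CAT TCC TTA GGT CAT ACT CAG GAC ATT GTA AAG — no ATG→stop ORF.
Largest ORF found is 12 nucleotides < 15, so no.

no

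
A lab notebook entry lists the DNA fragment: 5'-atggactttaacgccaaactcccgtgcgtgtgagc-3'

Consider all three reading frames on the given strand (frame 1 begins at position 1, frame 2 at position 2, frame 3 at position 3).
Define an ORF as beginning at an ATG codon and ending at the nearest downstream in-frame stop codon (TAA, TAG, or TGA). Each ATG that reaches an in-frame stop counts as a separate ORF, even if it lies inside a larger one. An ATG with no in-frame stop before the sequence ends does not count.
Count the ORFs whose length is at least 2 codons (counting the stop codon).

Frame 1: ATG GAC TTT AAC GCC AAA CTC CCG TGC GTG TGA — ATG at 1, stop TGA at 31 → 33 nt.
Frame 2: TGG ACT TTA ACG CCA AAC TCC CGT GCG TGT GAG — no ATG→stop ORF.
Frame 3: GGA CTT TAA CGC CAA ACT CCC GTG CGT GTG AGC — no ATG→stop ORF.
ORFs ≥ 2 codons: frame 1 1–33 (11 codons). Count = 1.

1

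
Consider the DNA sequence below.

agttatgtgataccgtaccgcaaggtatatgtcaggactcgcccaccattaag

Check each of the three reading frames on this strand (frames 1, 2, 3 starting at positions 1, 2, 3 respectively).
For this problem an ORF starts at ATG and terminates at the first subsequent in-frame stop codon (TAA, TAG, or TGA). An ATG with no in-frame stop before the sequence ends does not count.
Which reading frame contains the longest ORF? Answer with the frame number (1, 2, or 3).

Frame 1: AGT TAT GTG ATA CCG TAC CGC AAG GTA TAT GTC AGG ACT CGC CCA CCA TTA — no ATG→stop ORF.
Frame 2: GTT ATG TGA TAC CGT ACC GCA AGG TAT ATG TCA GGA CTC GCC CAC CAT TAA — ATG at 5, stop TGA at 8 → 6 nt; ATG at 29, stop TAA at 50 → 24 nt.
Frame 3: TTA TGT GAT ACC GTA CCG CAA GGT ATA TGT CAG GAC TCG CCC ACC ATT AAG — no ATG→stop ORF.
Longest ORF is 24 nt in frame 2 (positions 29–52).

2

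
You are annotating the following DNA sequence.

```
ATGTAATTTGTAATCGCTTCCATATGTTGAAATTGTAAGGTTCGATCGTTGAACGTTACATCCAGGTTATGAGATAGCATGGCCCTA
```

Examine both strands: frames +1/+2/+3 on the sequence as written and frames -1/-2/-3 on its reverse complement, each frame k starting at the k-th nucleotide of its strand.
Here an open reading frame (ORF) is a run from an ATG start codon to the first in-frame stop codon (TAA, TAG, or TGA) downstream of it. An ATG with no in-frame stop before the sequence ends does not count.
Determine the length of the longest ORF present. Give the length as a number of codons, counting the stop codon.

Reverse complement (5'→3'): TAGGGCCATGCTATCTCATAACCTGGATGTAACGTTCAACGATCGAACCTTACAATTTCAACATATGGAAGCGATTACAAATTACAT
Frame +1: ATG TAA TTT GTA ATC GCT TCC ATA TGT TGA AAT TGT AAG GTT CGA TCG TTG AAC GTT ACA TCC AGG TTA TGA GAT AGC ATG GCC CTA — ATG at 1, stop TAA at 4 → 6 nt.
Frame +2: TGT AAT TTG TAA TCG CTT CCA TAT GTT GAA ATT GTA AGG TTC GAT CGT TGA ACG TTA CAT CCA GGT TAT GAG ATA GCA TGG CCC — no ATG→stop ORF.
Frame +3: GTA ATT TGT AAT CGC TTC CAT ATG TTG AAA TTG TAA GGT TCG ATC GTT GAA CGT TAC ATC CAG GTT ATG AGA TAG CAT GGC CCT — ATG at 24, stop TAA at 36 → 15 nt; ATG at 69, stop TAG at 75 → 9 nt.
Frame -1: TAG GGC CAT GCT ATC TCA TAA CCT GGA TGT AAC GTT CAA CGA TCG AAC CTT ACA ATT TCA ACA TAT GGA AGC GAT TAC AAA TTA CAT — no ATG→stop ORF.
Frame -2: AGG GCC ATG CTA TCT CAT AAC CTG GAT GTA ACG TTC AAC GAT CGA ACC TTA CAA TTT CAA CAT ATG GAA GCG ATT ACA AAT TAC — no ATG→stop ORF.
Frame -3: GGG CCA TGC TAT CTC ATA ACC TGG ATG TAA CGT TCA ACG ATC GAA CCT TAC AAT TTC AAC ATA TGG AAG CGA TTA CAA ATT ACA — ATG at 27, stop TAA at 30 → 6 nt.
Longest: frame +3, positions 24–38, 15 nt = 5 codons = 4 aa. → 5 codons.

5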